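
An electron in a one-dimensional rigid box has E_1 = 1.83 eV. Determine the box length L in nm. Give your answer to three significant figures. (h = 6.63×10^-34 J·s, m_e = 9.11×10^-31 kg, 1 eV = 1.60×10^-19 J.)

L = 0.454 nm

From E_n = n²h²/(8m_eL²), L = n·h/√(8m_eE_n).
E_1 = 1.83 eV = 2.928×10^-19 J, so L = 1·6.63×10^-34/√(8·9.11×10^-31·2.928×10^-19) = 4.54×10^-10 m = 0.454 nm.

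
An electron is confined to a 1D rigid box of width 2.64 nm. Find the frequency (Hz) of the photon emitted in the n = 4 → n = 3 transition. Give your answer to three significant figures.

f = 9.13×10^13 Hz

E_1 = h²/(8m_eL²) = 8.644×10^-21 J and ΔE = (4² − 3²)E_1 = 6.051×10^-20 J.
f = ΔE/h = 6.051×10^-20/6.626×10^-34 = 9.13×10^13 Hz.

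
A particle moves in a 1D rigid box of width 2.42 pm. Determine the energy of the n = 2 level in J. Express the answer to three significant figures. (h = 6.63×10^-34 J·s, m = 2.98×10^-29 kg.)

For an infinite well E_n = n²h²/(8mL²), so E_1 = h²/(8mL²) = (6.63×10^-34)²/(8·2.98×10^-29·(2.42×10^-12 m)²) = 3.148×10^-16 J.
Then E_2 = 2²·E_1 = 4·3.148×10^-16 J = 1.26×10^-15 J.

E_2 = 1.26×10^-15 J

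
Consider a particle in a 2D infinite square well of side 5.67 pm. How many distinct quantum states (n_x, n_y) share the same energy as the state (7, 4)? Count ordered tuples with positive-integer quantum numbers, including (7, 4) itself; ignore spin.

The level has n_x² + n_y² = 65. The ordered positive-integer solutions are (1, 8), (4, 7), (7, 4), (8, 1).
That gives 4 states.

degeneracy = 4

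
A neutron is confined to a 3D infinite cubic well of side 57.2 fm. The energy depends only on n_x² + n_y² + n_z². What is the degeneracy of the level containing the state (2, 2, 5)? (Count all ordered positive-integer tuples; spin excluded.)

The level has n_x² + n_y² + n_z² = 33. The ordered positive-integer solutions are (1, 4, 4), (2, 2, 5), (2, 5, 2), (4, 1, 4), (4, 4, 1), (5, 2, 2).
That gives 6 states.

degeneracy = 6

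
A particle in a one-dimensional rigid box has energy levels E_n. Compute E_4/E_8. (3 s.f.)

E_n ∝ n², so E_4/E_8 = 4²/8² = 16/64 = 0.250.

0.250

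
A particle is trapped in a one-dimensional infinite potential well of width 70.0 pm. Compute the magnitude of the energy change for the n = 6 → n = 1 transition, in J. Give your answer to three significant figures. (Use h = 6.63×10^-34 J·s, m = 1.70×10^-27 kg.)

|ΔE| = 2.31×10^-19 J

E_1 = h²/(8mL²) = 6.596×10^-21 J.
|ΔE| = |6² − 1²|·E_1 = 35·6.596×10^-21 J = 2.31×10^-19 J.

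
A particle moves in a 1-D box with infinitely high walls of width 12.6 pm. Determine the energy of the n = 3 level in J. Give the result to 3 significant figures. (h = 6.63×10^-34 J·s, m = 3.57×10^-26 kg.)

E_3 = 8.73×10^-20 J

For an infinite well E_n = n²h²/(8mL²), so E_1 = h²/(8mL²) = (6.63×10^-34)²/(8·3.57×10^-26·(1.26×10^-11 m)²) = 9.695×10^-21 J.
Then E_3 = 3²·E_1 = 9·9.695×10^-21 J = 8.73×10^-20 J.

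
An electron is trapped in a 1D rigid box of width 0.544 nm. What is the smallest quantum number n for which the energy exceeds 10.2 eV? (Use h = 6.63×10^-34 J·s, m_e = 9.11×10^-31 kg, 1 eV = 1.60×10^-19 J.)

n = 3

E_1 = h²/(8m_eL²) = 2.038×10^-19 J = 1.274 eV.
Need n² > 10.2/1.274 = 8.006, i.e. n > 2.829.
The smallest integer satisfying this is n = 3.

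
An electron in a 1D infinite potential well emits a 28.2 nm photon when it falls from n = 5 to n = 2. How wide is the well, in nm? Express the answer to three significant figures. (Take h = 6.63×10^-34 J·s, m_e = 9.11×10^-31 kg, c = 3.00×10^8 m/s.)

The photon carries ΔE = hc/λ = 6.63×10^-34·3.00×10^8/2.82×10^-8 m = 7.053×10^-18 J.
Since ΔE = (5² − 2²)E_1, E_1 = 3.359×10^-19 J, and L = h/√(8m_eE_1) = 4.24×10^-10 m = 0.424 nm.

L = 0.424 nm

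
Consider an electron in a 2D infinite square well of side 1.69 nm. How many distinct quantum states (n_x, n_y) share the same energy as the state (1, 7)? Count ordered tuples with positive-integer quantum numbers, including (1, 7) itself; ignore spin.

degeneracy = 3

The level has n_x² + n_y² = 50. The ordered positive-integer solutions are (1, 7), (5, 5), (7, 1).
That gives 3 states.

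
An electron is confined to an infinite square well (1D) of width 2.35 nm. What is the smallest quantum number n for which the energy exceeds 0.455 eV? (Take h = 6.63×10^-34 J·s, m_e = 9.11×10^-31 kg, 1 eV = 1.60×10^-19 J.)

E_1 = h²/(8m_eL²) = 1.092×10^-20 J = 0.06825 eV.
Need n² > 0.455/0.06825 = 6.667, i.e. n > 2.582.
The smallest integer satisfying this is n = 3.

n = 3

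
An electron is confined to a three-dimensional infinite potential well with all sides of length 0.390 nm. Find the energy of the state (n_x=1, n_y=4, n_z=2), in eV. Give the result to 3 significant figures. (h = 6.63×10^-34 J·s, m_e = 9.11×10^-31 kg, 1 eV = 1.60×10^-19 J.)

For a 3D rectangular well E = (h²/8m_e)·Σ n_i²/L_i² = (6.63×10^-34)²/(8·9.11×10^-31) · [1²/(0.390 nm)² + 4²/(0.390 nm)² + 2²/(0.390 nm)²].
Evaluating gives E = 8.327×10^-18 J = 52.0 eV.

E = 52.0 eV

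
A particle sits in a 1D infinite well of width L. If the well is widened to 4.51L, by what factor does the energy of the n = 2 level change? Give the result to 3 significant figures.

E_n ∝ 1/L², so the energy scales by 1/4.51² = 0.0492.

0.0492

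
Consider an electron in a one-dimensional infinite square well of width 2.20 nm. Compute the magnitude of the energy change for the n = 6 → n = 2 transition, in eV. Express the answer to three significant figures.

E_1 = h²/(8m_eL²) = 1.245×10^-20 J.
|ΔE| = |6² − 2²|·E_1 = 32·1.245×10^-20 J = 3.984×10^-19 J = 2.49 eV.

|ΔE| = 2.49 eV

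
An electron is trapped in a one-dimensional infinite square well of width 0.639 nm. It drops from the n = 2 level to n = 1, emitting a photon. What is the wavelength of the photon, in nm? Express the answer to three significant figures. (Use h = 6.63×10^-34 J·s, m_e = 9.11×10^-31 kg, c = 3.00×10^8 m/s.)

E_1 = h²/(8m_eL²) = 1.477×10^-19 J, so ΔE = (2² − 1²)E_1 = 4.431×10^-19 J.
λ = hc/ΔE = (6.63×10^-34·3.00×10^8)/4.431×10^-19 = 4.49×10^-7 m = 449 nm.

λ = 449 nm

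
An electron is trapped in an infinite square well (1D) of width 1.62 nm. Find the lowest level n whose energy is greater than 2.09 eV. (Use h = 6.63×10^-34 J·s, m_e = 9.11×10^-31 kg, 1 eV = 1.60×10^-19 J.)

n = 4

E_1 = h²/(8m_eL²) = 2.298×10^-20 J = 0.1436 eV.
Need n² > 2.09/0.1436 = 14.55, i.e. n > 3.814.
The smallest integer satisfying this is n = 4.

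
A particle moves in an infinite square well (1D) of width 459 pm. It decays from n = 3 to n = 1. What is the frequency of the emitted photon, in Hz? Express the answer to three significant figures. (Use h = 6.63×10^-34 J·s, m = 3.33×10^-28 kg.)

E_1 = h²/(8mL²) = 7.832×10^-22 J and ΔE = (3² − 1²)E_1 = 6.266×10^-21 J.
f = ΔE/h = 6.266×10^-21/6.63×10^-34 = 9.45×10^12 Hz.

f = 9.45×10^12 Hz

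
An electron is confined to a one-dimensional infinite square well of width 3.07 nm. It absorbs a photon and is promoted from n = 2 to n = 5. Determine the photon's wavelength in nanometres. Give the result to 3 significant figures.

λ = 1.48×10^3 nm

E_1 = h²/(8m_eL²) = 6.392×10^-21 J, so ΔE = (5² − 2²)E_1 = 1.342×10^-19 J.
λ = hc/ΔE = (6.626×10^-34·2.998×10^8)/1.342×10^-19 = 1.48×10^-6 m = 1.48×10^3 nm.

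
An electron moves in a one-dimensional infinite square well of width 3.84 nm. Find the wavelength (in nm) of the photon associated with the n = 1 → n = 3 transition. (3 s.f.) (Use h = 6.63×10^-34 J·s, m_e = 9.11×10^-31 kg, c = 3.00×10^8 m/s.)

λ = 6.08×10^3 nm

E_1 = h²/(8m_eL²) = 4.090×10^-21 J, so ΔE = (3² − 1²)E_1 = 3.272×10^-20 J.
λ = hc/ΔE = (6.63×10^-34·3.00×10^8)/3.272×10^-20 = 6.08×10^-6 m = 6.08×10^3 nm.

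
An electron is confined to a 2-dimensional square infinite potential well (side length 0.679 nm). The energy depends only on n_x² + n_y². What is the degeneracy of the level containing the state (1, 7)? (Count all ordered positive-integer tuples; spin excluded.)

degeneracy = 3

The level has n_x² + n_y² = 50. The ordered positive-integer solutions are (1, 7), (5, 5), (7, 1).
That gives 3 states.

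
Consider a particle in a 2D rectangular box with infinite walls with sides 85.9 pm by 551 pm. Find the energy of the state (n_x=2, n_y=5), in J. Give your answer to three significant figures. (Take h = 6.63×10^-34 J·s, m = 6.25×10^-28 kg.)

E = 5.49×10^-20 J

For a 2D rectangular well E = (h²/8m)·Σ n_i²/L_i² = (6.63×10^-34)²/(8·6.25×10^-28) · [2²/(85.9 pm)² + 5²/(551 pm)²].
Evaluating gives E = 5.49×10^-20 J.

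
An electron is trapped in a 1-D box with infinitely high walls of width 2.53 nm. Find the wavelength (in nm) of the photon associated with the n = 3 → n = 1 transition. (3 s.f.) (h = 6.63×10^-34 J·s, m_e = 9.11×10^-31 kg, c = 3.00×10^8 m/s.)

λ = 2.64×10^3 nm

E_1 = h²/(8m_eL²) = 9.423×10^-21 J, so ΔE = (3² − 1²)E_1 = 7.538×10^-20 J.
λ = hc/ΔE = (6.63×10^-34·3.00×10^8)/7.538×10^-20 = 2.64×10^-6 m = 2.64×10^3 nm.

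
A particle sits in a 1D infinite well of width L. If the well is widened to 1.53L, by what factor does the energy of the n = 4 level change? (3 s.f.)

E_n ∝ 1/L², so the energy scales by 1/1.53² = 0.427.

0.427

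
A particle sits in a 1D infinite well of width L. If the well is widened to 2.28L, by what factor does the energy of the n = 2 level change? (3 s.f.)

E_n ∝ 1/L², so the energy scales by 1/2.28² = 0.192.

0.192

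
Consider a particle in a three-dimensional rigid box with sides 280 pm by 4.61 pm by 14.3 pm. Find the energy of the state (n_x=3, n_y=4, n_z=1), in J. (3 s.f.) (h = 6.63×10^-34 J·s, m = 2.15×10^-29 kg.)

For a 3D rectangular well E = (h²/8m)·Σ n_i²/L_i² = (6.63×10^-34)²/(8·2.15×10^-29) · [3²/(280 pm)² + 4²/(4.61 pm)² + 1²/(14.3 pm)²].
Evaluating gives E = 1.94×10^-15 J.

E = 1.94×10^-15 J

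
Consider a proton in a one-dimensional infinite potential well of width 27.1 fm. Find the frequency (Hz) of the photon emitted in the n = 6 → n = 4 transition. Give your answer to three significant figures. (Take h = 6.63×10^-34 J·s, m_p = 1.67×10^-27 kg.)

E_1 = h²/(8m_pL²) = 4.480×10^-14 J and ΔE = (6² − 4²)E_1 = 8.960×10^-13 J.
f = ΔE/h = 8.960×10^-13/6.63×10^-34 = 1.35×10^21 Hz.

f = 1.35×10^21 Hz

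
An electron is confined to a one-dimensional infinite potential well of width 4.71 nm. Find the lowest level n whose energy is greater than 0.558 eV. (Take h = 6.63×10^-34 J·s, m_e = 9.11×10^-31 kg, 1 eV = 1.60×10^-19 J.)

n = 6

E_1 = h²/(8m_eL²) = 2.719×10^-21 J = 0.01699 eV.
Need n² > 0.558/0.01699 = 32.84, i.e. n > 5.731.
The smallest integer satisfying this is n = 6.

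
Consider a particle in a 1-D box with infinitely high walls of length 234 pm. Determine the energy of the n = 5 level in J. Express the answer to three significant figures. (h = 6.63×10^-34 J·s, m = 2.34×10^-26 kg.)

E_5 = 1.07×10^-21 J

For an infinite well E_n = n²h²/(8mL²), so E_1 = h²/(8mL²) = (6.63×10^-34)²/(8·2.34×10^-26·(2.34×10^-10 m)²) = 4.288×10^-23 J.
Then E_5 = 5²·E_1 = 25·4.288×10^-23 J = 1.07×10^-21 J.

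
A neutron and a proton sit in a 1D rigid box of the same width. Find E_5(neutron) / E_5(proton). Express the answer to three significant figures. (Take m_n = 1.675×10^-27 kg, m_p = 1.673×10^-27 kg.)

E_n ∝ 1/m at fixed n and L, so the ratio is m_p/m_n = 1.673×10^-27/1.675×10^-27 = 0.999.

0.999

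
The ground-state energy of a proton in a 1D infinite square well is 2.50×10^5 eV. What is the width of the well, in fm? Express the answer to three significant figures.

L = 28.6 fm

From E_n = n²h²/(8m_pL²), L = n·h/√(8m_pE_n).
E_1 = 2.50×10^5 eV = 4.005×10^-14 J, so L = 1·6.626×10^-34/√(8·1.673×10^-27·4.005×10^-14) = 2.86×10^-14 m = 28.6 fm.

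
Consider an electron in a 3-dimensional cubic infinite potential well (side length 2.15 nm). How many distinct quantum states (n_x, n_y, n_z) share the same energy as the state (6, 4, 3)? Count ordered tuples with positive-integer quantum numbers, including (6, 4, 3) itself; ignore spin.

The level has n_x² + n_y² + n_z² = 61. The ordered positive-integer solutions are (3, 4, 6), (3, 6, 4), (4, 3, 6), (4, 6, 3), (6, 3, 4), (6, 4, 3).
That gives 6 states.

degeneracy = 6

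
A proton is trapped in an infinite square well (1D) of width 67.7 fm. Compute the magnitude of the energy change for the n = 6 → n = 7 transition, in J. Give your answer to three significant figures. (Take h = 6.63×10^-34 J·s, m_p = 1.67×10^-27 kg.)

|ΔE| = 9.33×10^-14 J

E_1 = h²/(8m_pL²) = 7.179×10^-15 J.
|ΔE| = |6² − 7²|·E_1 = 13·7.179×10^-15 J = 9.33×10^-14 J.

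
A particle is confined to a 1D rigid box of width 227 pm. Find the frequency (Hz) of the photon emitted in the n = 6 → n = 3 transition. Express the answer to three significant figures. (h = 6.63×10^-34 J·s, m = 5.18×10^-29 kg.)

E_1 = h²/(8mL²) = 2.059×10^-20 J and ΔE = (6² − 3²)E_1 = 5.559×10^-19 J.
f = ΔE/h = 5.559×10^-19/6.63×10^-34 = 8.38×10^14 Hz.

f = 8.38×10^14 Hz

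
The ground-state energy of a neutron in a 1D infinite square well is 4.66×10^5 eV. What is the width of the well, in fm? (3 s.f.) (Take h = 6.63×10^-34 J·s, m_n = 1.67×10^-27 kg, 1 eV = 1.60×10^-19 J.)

From E_n = n²h²/(8m_nL²), L = n·h/√(8m_nE_n).
E_1 = 4.66×10^5 eV = 7.456×10^-14 J, so L = 1·6.63×10^-34/√(8·1.67×10^-27·7.456×10^-14) = 2.10×10^-14 m = 21.0 fm.

L = 21.0 fm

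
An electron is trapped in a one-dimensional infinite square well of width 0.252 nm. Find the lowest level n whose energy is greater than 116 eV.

E_1 = h²/(8m_eL²) = 9.487×10^-19 J = 5.922 eV.
Need n² > 116/5.922 = 19.59, i.e. n > 4.426.
The smallest integer satisfying this is n = 5.

n = 5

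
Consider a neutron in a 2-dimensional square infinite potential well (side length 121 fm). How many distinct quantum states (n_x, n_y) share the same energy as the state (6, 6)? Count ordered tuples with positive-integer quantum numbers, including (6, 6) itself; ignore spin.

degeneracy = 1

The level has n_x² + n_y² = 72. The ordered positive-integer solutions are (6, 6).
That gives 1 state.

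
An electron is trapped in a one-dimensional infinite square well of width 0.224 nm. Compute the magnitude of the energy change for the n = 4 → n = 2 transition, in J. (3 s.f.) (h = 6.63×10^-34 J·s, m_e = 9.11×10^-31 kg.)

|ΔE| = 1.44×10^-17 J

E_1 = h²/(8m_eL²) = 1.202×10^-18 J.
|ΔE| = |4² − 2²|·E_1 = 12·1.202×10^-18 J = 1.44×10^-17 J.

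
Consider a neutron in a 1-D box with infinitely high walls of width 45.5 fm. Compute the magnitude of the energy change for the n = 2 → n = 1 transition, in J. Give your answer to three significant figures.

|ΔE| = 4.75×10^-14 J

E_1 = h²/(8m_nL²) = 1.583×10^-14 J.
|ΔE| = |2² − 1²|·E_1 = 3·1.583×10^-14 J = 4.75×10^-14 J.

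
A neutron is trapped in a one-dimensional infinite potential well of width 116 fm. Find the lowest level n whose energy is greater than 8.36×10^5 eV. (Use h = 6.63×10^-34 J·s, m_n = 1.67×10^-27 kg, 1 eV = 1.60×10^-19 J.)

n = 8

E_1 = h²/(8m_nL²) = 2.445×10^-15 J = 1.528×10^4 eV.
Need n² > 8.36×10^5/1.528×10^4 = 54.71, i.e. n > 7.397.
The smallest integer satisfying this is n = 8.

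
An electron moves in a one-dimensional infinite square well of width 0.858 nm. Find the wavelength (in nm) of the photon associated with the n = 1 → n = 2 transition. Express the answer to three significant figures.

λ = 809 nm

E_1 = h²/(8m_eL²) = 8.184×10^-20 J, so ΔE = (2² − 1²)E_1 = 2.455×10^-19 J.
λ = hc/ΔE = (6.626×10^-34·2.998×10^8)/2.455×10^-19 = 8.09×10^-7 m = 809 nm.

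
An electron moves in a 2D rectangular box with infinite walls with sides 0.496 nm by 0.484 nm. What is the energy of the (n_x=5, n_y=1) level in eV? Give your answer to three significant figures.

E = 39.8 eV

For a 2D rectangular well E = (h²/8m_e)·Σ n_i²/L_i² = (6.626×10^-34)²/(8·9.109×10^-31) · [5²/(0.496 nm)² + 1²/(0.484 nm)²].
Evaluating gives E = 6.380×10^-18 J = 39.8 eV.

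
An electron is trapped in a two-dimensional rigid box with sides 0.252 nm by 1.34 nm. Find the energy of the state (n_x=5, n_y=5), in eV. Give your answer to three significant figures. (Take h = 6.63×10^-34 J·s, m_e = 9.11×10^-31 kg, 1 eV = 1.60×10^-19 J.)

E = 154 eV

For a 2D rectangular well E = (h²/8m_e)·Σ n_i²/L_i² = (6.63×10^-34)²/(8·9.11×10^-31) · [5²/(0.252 nm)² + 5²/(1.34 nm)²].
Evaluating gives E = 2.458×10^-17 J = 154 eV.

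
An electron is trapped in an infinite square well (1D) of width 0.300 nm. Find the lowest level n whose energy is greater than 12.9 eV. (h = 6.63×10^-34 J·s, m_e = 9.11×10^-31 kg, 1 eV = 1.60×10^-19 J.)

E_1 = h²/(8m_eL²) = 6.702×10^-19 J = 4.189 eV.
Need n² > 12.9/4.189 = 3.079, i.e. n > 1.755.
The smallest integer satisfying this is n = 2.

n = 2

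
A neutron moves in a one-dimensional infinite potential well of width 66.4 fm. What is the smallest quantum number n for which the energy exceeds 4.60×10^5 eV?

n = 4

E_1 = h²/(8m_nL²) = 7.431×10^-15 J = 4.639×10^4 eV.
Need n² > 4.60×10^5/4.639×10^4 = 9.916, i.e. n > 3.149.
The smallest integer satisfying this is n = 4.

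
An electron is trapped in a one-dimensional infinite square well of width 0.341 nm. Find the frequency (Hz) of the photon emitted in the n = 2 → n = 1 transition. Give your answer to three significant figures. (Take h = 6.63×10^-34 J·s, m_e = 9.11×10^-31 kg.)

f = 2.35×10^15 Hz

E_1 = h²/(8m_eL²) = 5.187×10^-19 J and ΔE = (2² − 1²)E_1 = 1.556×10^-18 J.
f = ΔE/h = 1.556×10^-18/6.63×10^-34 = 2.35×10^15 Hz.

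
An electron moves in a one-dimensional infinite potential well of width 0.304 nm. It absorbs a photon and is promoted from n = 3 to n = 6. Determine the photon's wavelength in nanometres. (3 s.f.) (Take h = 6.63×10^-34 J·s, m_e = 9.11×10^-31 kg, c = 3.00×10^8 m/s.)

λ = 11.3 nm

E_1 = h²/(8m_eL²) = 6.526×10^-19 J, so ΔE = (6² − 3²)E_1 = 1.762×10^-17 J.
λ = hc/ΔE = (6.63×10^-34·3.00×10^8)/1.762×10^-17 = 1.13×10^-8 m = 11.3 nm.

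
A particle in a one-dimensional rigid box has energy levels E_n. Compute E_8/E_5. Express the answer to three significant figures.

2.56

E_n ∝ n², so E_8/E_5 = 8²/5² = 64/25 = 2.56.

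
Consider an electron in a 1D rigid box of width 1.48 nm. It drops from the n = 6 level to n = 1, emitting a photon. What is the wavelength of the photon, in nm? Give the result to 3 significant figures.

E_1 = h²/(8m_eL²) = 2.751×10^-20 J, so ΔE = (6² − 1²)E_1 = 9.628×10^-19 J.
λ = hc/ΔE = (6.626×10^-34·2.998×10^8)/9.628×10^-19 = 2.06×10^-7 m = 206 nm.

λ = 206 nm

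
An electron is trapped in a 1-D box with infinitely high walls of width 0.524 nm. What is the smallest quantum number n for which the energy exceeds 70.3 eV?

E_1 = h²/(8m_eL²) = 2.194×10^-19 J = 1.370 eV.
Need n² > 70.3/1.370 = 51.31, i.e. n > 7.163.
The smallest integer satisfying this is n = 8.

n = 8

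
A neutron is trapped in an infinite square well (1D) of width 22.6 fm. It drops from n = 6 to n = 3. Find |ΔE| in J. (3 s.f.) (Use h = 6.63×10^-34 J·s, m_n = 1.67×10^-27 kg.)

|ΔE| = 1.74×10^-12 J

E_1 = h²/(8m_nL²) = 6.442×10^-14 J.
|ΔE| = |6² − 3²|·E_1 = 27·6.442×10^-14 J = 1.74×10^-12 J.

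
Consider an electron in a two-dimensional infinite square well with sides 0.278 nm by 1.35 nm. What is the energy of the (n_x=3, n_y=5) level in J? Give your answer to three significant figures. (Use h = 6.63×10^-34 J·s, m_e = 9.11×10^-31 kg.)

For a 2D rectangular well E = (h²/8m_e)·Σ n_i²/L_i² = (6.63×10^-34)²/(8·9.11×10^-31) · [3²/(0.278 nm)² + 5²/(1.35 nm)²].
Evaluating gives E = 7.85×10^-18 J.

E = 7.85×10^-18 J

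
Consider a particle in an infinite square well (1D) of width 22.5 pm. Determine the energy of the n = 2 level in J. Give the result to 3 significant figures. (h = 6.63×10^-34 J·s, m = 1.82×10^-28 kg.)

For an infinite well E_n = n²h²/(8mL²), so E_1 = h²/(8mL²) = (6.63×10^-34)²/(8·1.82×10^-28·(2.25×10^-11 m)²) = 5.963×10^-19 J.
Then E_2 = 2²·E_1 = 4·5.963×10^-19 J = 2.39×10^-18 J.

E_2 = 2.39×10^-18 J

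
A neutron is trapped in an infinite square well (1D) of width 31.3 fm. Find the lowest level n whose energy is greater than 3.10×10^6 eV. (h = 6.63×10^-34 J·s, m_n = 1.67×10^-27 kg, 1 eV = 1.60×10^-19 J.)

n = 4

E_1 = h²/(8m_nL²) = 3.358×10^-14 J = 2.099×10^5 eV.
Need n² > 3.10×10^6/2.099×10^5 = 14.77, i.e. n > 3.843.
The smallest integer satisfying this is n = 4.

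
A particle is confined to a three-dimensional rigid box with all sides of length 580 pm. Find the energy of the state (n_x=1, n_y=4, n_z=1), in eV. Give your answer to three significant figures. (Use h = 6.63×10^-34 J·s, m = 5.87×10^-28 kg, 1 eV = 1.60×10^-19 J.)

For a 3D rectangular well E = (h²/8m)·Σ n_i²/L_i² = (6.63×10^-34)²/(8·5.87×10^-28) · [1²/(580 pm)² + 4²/(580 pm)² + 1²/(580 pm)²].
Evaluating gives E = 5.009×10^-21 J = 0.0313 eV.

E = 0.0313 eV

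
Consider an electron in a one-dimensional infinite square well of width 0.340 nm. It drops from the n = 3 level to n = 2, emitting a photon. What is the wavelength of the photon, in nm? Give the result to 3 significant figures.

λ = 76.2 nm

E_1 = h²/(8m_eL²) = 5.212×10^-19 J, so ΔE = (3² − 2²)E_1 = 2.606×10^-18 J.
λ = hc/ΔE = (6.626×10^-34·2.998×10^8)/2.606×10^-18 = 7.62×10^-8 m = 76.2 nm.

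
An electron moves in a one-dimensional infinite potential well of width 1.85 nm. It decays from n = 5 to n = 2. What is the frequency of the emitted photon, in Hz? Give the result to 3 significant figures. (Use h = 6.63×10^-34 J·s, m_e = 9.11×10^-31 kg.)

f = 5.58×10^14 Hz

E_1 = h²/(8m_eL²) = 1.762×10^-20 J and ΔE = (5² − 2²)E_1 = 3.700×10^-19 J.
f = ΔE/h = 3.700×10^-19/6.63×10^-34 = 5.58×10^14 Hz.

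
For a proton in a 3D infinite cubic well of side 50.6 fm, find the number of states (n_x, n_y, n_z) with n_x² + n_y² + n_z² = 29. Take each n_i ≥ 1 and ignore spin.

The level has n_x² + n_y² + n_z² = 29. The ordered positive-integer solutions are (2, 3, 4), (2, 4, 3), (3, 2, 4), (3, 4, 2), (4, 2, 3), (4, 3, 2).
That gives 6 states.

degeneracy = 6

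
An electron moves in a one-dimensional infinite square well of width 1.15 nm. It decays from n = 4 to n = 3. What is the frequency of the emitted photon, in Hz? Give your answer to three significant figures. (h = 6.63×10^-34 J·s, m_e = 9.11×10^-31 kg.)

f = 4.82×10^14 Hz

E_1 = h²/(8m_eL²) = 4.561×10^-20 J and ΔE = (4² − 3²)E_1 = 3.193×10^-19 J.
f = ΔE/h = 3.193×10^-19/6.63×10^-34 = 4.82×10^14 Hz.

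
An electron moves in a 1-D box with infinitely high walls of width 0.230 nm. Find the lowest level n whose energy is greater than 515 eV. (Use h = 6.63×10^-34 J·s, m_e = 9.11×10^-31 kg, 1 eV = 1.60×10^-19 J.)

E_1 = h²/(8m_eL²) = 1.140×10^-18 J = 7.125 eV.
Need n² > 515/7.125 = 72.28, i.e. n > 8.502.
The smallest integer satisfying this is n = 9.

n = 9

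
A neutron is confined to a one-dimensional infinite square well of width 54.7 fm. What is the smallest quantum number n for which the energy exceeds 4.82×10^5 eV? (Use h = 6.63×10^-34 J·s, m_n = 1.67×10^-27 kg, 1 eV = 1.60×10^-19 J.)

E_1 = h²/(8m_nL²) = 1.100×10^-14 J = 6.875×10^4 eV.
Need n² > 4.82×10^5/6.875×10^4 = 7.011, i.e. n > 2.648.
The smallest integer satisfying this is n = 3.

n = 3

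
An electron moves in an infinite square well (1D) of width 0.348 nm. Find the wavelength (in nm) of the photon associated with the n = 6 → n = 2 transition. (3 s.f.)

E_1 = h²/(8m_eL²) = 4.975×10^-19 J, so ΔE = (6² − 2²)E_1 = 1.592×10^-17 J.
λ = hc/ΔE = (6.626×10^-34·2.998×10^8)/1.592×10^-17 = 1.25×10^-8 m = 12.5 nm.

λ = 12.5 nm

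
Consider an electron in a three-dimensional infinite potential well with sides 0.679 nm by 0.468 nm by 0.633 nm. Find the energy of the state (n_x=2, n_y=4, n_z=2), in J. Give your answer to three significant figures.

E = 5.53×10^-18 J

For a 3D rectangular well E = (h²/8m_e)·Σ n_i²/L_i² = (6.626×10^-34)²/(8·9.109×10^-31) · [2²/(0.679 nm)² + 4²/(0.468 nm)² + 2²/(0.633 nm)²].
Evaluating gives E = 5.53×10^-18 J.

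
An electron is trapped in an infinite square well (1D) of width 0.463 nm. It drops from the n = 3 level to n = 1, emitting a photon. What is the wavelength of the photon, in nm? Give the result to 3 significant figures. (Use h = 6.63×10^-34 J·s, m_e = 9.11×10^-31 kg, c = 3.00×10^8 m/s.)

E_1 = h²/(8m_eL²) = 2.814×10^-19 J, so ΔE = (3² − 1²)E_1 = 2.251×10^-18 J.
λ = hc/ΔE = (6.63×10^-34·3.00×10^8)/2.251×10^-18 = 8.84×10^-8 m = 88.4 nm.

λ = 88.4 nm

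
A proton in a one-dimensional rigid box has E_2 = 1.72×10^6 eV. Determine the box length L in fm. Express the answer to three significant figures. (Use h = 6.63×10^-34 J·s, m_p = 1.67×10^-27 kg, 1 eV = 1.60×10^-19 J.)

From E_n = n²h²/(8m_pL²), L = n·h/√(8m_pE_n).
E_2 = 1.72×10^6 eV = 2.752×10^-13 J, so L = 2·6.63×10^-34/√(8·1.67×10^-27·2.752×10^-13) = 2.19×10^-14 m = 21.9 fm.

L = 21.9 fm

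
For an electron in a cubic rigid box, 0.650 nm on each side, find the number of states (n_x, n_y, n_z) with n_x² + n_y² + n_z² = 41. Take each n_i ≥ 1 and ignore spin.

degeneracy = 9

The level has n_x² + n_y² + n_z² = 41. The ordered positive-integer solutions are (1, 2, 6), (1, 6, 2), (2, 1, 6), (2, 6, 1), (3, 4, 4), (4, 3, 4), (4, 4, 3), (6, 1, 2), (6, 2, 1).
That gives 9 states.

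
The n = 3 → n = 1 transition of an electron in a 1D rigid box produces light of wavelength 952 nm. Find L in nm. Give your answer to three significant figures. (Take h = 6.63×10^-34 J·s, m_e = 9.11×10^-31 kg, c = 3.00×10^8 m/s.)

The photon carries ΔE = hc/λ = 6.63×10^-34·3.00×10^8/9.52×10^-7 m = 2.089×10^-19 J.
Since ΔE = (3² − 1²)E_1, E_1 = 2.611×10^-20 J, and L = h/√(8m_eE_1) = 1.52×10^-9 m = 1.52 nm.

L = 1.52 nm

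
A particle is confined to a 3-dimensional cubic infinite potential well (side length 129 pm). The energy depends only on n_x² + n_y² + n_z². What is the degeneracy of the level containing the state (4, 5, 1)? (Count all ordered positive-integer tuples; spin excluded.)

degeneracy = 6

The level has n_x² + n_y² + n_z² = 42. The ordered positive-integer solutions are (1, 4, 5), (1, 5, 4), (4, 1, 5), (4, 5, 1), (5, 1, 4), (5, 4, 1).
That gives 6 states.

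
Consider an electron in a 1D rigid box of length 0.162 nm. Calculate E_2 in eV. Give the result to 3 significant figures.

For an infinite well E_n = n²h²/(8m_eL²), so E_1 = h²/(8m_eL²) = (6.626×10^-34)²/(8·9.109×10^-31·(1.62×10^-10 m)²) = 2.296×10^-18 J.
Then E_2 = 2²·E_1 = 4·2.296×10^-18 J = 9.184×10^-18 J.
Converting, E_2 = 9.184×10^-18 J / (1.602×10^-19 J/eV) = 57.3 eV.

E_2 = 57.3 eV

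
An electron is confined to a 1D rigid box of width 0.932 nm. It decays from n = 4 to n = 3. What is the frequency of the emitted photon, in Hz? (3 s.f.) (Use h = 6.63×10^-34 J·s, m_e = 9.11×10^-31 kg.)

f = 7.33×10^14 Hz

E_1 = h²/(8m_eL²) = 6.944×10^-20 J and ΔE = (4² − 3²)E_1 = 4.861×10^-19 J.
f = ΔE/h = 4.861×10^-19/6.63×10^-34 = 7.33×10^14 Hz.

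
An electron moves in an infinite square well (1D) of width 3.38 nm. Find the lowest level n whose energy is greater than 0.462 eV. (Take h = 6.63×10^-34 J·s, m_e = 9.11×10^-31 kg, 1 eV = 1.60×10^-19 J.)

n = 4

E_1 = h²/(8m_eL²) = 5.279×10^-21 J = 0.03299 eV.
Need n² > 0.462/0.03299 = 14.00, i.e. n > 3.742.
The smallest integer satisfying this is n = 4.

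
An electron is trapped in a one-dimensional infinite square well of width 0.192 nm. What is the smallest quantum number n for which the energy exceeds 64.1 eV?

n = 3

E_1 = h²/(8m_eL²) = 1.634×10^-18 J = 10.20 eV.
Need n² > 64.1/10.20 = 6.284, i.e. n > 2.507.
The smallest integer satisfying this is n = 3.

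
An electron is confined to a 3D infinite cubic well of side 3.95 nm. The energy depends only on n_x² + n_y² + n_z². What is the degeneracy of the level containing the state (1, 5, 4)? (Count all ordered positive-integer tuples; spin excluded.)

The level has n_x² + n_y² + n_z² = 42. The ordered positive-integer solutions are (1, 4, 5), (1, 5, 4), (4, 1, 5), (4, 5, 1), (5, 1, 4), (5, 4, 1).
That gives 6 states.

degeneracy = 6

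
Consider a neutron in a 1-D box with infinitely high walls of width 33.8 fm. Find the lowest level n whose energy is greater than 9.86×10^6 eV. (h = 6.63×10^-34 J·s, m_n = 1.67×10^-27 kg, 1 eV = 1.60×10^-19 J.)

E_1 = h²/(8m_nL²) = 2.880×10^-14 J = 1.800×10^5 eV.
Need n² > 9.86×10^6/1.800×10^5 = 54.78, i.e. n > 7.401.
The smallest integer satisfying this is n = 8.

n = 8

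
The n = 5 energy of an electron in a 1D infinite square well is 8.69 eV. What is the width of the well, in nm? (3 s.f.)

L = 1.04 nm

From E_n = n²h²/(8m_eL²), L = n·h/√(8m_eE_n).
E_5 = 8.69 eV = 1.392×10^-18 J, so L = 5·6.626×10^-34/√(8·9.109×10^-31·1.392×10^-18) = 1.04×10^-9 m = 1.04 nm.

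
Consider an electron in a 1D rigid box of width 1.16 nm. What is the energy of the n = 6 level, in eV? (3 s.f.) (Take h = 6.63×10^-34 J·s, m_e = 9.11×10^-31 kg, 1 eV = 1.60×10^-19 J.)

E_6 = 10.1 eV

For an infinite well E_n = n²h²/(8m_eL²), so E_1 = h²/(8m_eL²) = (6.63×10^-34)²/(8·9.11×10^-31·(1.16×10^-9 m)²) = 4.482×10^-20 J.
Then E_6 = 6²·E_1 = 36·4.482×10^-20 J = 1.614×10^-18 J.
Converting, E_6 = 1.614×10^-18 J / (1.60×10^-19 J/eV) = 10.1 eV.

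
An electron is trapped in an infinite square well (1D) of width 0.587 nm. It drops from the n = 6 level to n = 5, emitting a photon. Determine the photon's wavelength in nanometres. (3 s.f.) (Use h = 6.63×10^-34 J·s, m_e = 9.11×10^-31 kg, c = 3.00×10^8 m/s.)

λ = 103 nm

E_1 = h²/(8m_eL²) = 1.750×10^-19 J, so ΔE = (6² − 5²)E_1 = 1.925×10^-18 J.
λ = hc/ΔE = (6.63×10^-34·3.00×10^8)/1.925×10^-18 = 1.03×10^-7 m = 103 nm.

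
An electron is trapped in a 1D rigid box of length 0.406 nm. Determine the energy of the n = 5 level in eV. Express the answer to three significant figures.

E_5 = 57.0 eV

For an infinite well E_n = n²h²/(8m_eL²), so E_1 = h²/(8m_eL²) = (6.626×10^-34)²/(8·9.109×10^-31·(4.06×10^-10 m)²) = 3.655×10^-19 J.
Then E_5 = 5²·E_1 = 25·3.655×10^-19 J = 9.137×10^-18 J.
Converting, E_5 = 9.137×10^-18 J / (1.602×10^-19 J/eV) = 57.0 eV.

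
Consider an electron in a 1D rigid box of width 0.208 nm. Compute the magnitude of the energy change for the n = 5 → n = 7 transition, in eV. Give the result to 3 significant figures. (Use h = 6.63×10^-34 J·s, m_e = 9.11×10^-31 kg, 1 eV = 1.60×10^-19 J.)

E_1 = h²/(8m_eL²) = 1.394×10^-18 J.
|ΔE| = |5² − 7²|·E_1 = 24·1.394×10^-18 J = 3.346×10^-17 J = 209 eV.

|ΔE| = 209 eV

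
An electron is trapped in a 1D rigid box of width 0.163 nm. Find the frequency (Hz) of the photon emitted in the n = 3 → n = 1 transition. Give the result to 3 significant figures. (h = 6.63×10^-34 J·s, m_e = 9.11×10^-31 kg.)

E_1 = h²/(8m_eL²) = 2.270×10^-18 J and ΔE = (3² − 1²)E_1 = 1.816×10^-17 J.
f = ΔE/h = 1.816×10^-17/6.63×10^-34 = 2.74×10^16 Hz.

f = 2.74×10^16 Hz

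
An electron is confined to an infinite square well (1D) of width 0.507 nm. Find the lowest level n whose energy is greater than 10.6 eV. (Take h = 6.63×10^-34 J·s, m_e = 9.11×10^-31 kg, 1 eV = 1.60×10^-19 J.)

E_1 = h²/(8m_eL²) = 2.346×10^-19 J = 1.466 eV.
Need n² > 10.6/1.466 = 7.231, i.e. n > 2.689.
The smallest integer satisfying this is n = 3.

n = 3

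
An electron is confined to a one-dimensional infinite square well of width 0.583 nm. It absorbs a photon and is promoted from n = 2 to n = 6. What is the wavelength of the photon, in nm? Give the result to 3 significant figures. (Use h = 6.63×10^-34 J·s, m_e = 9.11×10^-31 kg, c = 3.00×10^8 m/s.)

E_1 = h²/(8m_eL²) = 1.775×10^-19 J, so ΔE = (6² − 2²)E_1 = 5.680×10^-18 J.
λ = hc/ΔE = (6.63×10^-34·3.00×10^8)/5.680×10^-18 = 3.50×10^-8 m = 35.0 nm.

λ = 35.0 nm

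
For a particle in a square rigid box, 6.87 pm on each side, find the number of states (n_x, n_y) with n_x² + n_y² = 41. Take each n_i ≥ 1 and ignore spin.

degeneracy = 2

The level has n_x² + n_y² = 41. The ordered positive-integer solutions are (4, 5), (5, 4).
That gives 2 states.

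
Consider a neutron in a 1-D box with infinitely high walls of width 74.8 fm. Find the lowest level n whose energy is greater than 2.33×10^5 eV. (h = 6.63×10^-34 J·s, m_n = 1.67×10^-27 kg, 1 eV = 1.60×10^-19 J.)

E_1 = h²/(8m_nL²) = 5.881×10^-15 J = 3.676×10^4 eV.
Need n² > 2.33×10^5/3.676×10^4 = 6.338, i.e. n > 2.518.
The smallest integer satisfying this is n = 3.

n = 3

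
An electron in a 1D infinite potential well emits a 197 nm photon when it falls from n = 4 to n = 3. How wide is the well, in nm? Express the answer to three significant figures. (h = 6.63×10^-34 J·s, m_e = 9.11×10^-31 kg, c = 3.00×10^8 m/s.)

L = 0.647 nm

The photon carries ΔE = hc/λ = 6.63×10^-34·3.00×10^8/1.97×10^-7 m = 1.010×10^-18 J.
Since ΔE = (4² − 3²)E_1, E_1 = 1.443×10^-19 J, and L = h/√(8m_eE_1) = 6.47×10^-10 m = 0.647 nm.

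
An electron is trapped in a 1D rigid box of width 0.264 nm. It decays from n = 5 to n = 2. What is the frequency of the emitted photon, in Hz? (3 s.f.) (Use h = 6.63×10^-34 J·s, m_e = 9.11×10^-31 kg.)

f = 2.74×10^16 Hz

E_1 = h²/(8m_eL²) = 8.654×10^-19 J and ΔE = (5² − 2²)E_1 = 1.817×10^-17 J.
f = ΔE/h = 1.817×10^-17/6.63×10^-34 = 2.74×10^16 Hz.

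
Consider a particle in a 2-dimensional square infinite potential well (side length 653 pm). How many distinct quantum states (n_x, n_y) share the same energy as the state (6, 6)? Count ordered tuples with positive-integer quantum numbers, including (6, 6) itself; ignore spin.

degeneracy = 1

The level has n_x² + n_y² = 72. The ordered positive-integer solutions are (6, 6).
That gives 1 state.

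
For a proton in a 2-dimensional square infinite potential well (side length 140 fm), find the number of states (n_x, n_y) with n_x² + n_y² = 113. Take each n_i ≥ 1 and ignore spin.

The level has n_x² + n_y² = 113. The ordered positive-integer solutions are (7, 8), (8, 7).
That gives 2 states.

degeneracy = 2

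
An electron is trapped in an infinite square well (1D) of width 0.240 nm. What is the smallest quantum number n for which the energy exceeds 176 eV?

n = 6

E_1 = h²/(8m_eL²) = 1.046×10^-18 J = 6.529 eV.
Need n² > 176/6.529 = 26.96, i.e. n > 5.192.
The smallest integer satisfying this is n = 6.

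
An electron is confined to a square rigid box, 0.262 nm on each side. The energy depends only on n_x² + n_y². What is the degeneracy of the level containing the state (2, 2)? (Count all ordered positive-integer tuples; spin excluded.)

degeneracy = 1

The level has n_x² + n_y² = 8. The ordered positive-integer solutions are (2, 2).
That gives 1 state.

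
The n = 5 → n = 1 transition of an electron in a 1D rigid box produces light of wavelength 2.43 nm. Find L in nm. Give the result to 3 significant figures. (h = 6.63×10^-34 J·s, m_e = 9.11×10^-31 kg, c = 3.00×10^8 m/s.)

L = 0.133 nm

The photon carries ΔE = hc/λ = 6.63×10^-34·3.00×10^8/2.43×10^-9 m = 8.185×10^-17 J.
Since ΔE = (5² − 1²)E_1, E_1 = 3.410×10^-18 J, and L = h/√(8m_eE_1) = 1.33×10^-10 m = 0.133 nm.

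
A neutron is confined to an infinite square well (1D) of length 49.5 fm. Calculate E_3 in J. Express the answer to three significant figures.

For an infinite well E_n = n²h²/(8m_nL²), so E_1 = h²/(8m_nL²) = (6.626×10^-34)²/(8·1.675×10^-27·(4.95×10^-14 m)²) = 1.337×10^-14 J.
Then E_3 = 3²·E_1 = 9·1.337×10^-14 J = 1.20×10^-13 J.

E_3 = 1.20×10^-13 J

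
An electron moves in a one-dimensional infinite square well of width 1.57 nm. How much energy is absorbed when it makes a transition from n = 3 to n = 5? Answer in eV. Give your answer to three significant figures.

E_1 = h²/(8m_eL²) = 2.444×10^-20 J.
|ΔE| = |3² − 5²|·E_1 = 16·2.444×10^-20 J = 3.910×10^-19 J = 2.44 eV.

|ΔE| = 2.44 eV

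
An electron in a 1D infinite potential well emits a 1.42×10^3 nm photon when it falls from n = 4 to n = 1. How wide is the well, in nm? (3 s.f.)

The photon carries ΔE = hc/λ = 6.626×10^-34·2.998×10^8/1.42×10^-6 m = 1.399×10^-19 J.
Since ΔE = (4² − 1²)E_1, E_1 = 9.327×10^-21 J, and L = h/√(8m_eE_1) = 2.54×10^-9 m = 2.54 nm.

L = 2.54 nm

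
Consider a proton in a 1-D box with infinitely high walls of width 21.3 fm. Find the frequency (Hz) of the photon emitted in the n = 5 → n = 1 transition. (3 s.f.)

f = 2.62×10^21 Hz

E_1 = h²/(8m_pL²) = 7.230×10^-14 J and ΔE = (5² − 1²)E_1 = 1.735×10^-12 J.
f = ΔE/h = 1.735×10^-12/6.626×10^-34 = 2.62×10^21 Hz.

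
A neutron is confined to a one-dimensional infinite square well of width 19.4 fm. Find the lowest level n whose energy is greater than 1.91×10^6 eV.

E_1 = h²/(8m_nL²) = 8.706×10^-14 J = 5.434×10^5 eV.
Need n² > 1.91×10^6/5.434×10^5 = 3.515, i.e. n > 1.875.
The smallest integer satisfying this is n = 2.

n = 2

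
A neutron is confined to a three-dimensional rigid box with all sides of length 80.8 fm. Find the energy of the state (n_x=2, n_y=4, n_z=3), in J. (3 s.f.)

For a 3D rectangular well E = (h²/8m_n)·Σ n_i²/L_i² = (6.626×10^-34)²/(8·1.675×10^-27) · [2²/(80.8 fm)² + 4²/(80.8 fm)² + 3²/(80.8 fm)²].
Evaluating gives E = 1.46×10^-13 J.

E = 1.46×10^-13 J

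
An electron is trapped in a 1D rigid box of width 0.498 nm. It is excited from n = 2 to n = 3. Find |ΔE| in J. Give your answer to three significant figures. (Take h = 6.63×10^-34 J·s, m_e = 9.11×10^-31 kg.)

|ΔE| = 1.22×10^-18 J

E_1 = h²/(8m_eL²) = 2.432×10^-19 J.
|ΔE| = |2² − 3²|·E_1 = 5·2.432×10^-19 J = 1.22×10^-18 J.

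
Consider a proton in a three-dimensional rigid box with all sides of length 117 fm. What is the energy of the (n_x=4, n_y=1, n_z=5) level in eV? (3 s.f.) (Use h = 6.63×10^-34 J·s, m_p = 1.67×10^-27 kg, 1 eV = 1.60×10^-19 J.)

For a 3D rectangular well E = (h²/8m_p)·Σ n_i²/L_i² = (6.63×10^-34)²/(8·1.67×10^-27) · [4²/(117 fm)² + 1²/(117 fm)² + 5²/(117 fm)²].
Evaluating gives E = 1.009×10^-13 J = 6.31×10^5 eV.

E = 6.31×10^5 eV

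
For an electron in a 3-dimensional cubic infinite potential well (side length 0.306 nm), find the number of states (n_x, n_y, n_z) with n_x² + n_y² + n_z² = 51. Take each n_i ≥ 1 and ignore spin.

degeneracy = 6

The level has n_x² + n_y² + n_z² = 51. The ordered positive-integer solutions are (1, 1, 7), (1, 5, 5), (1, 7, 1), (5, 1, 5), (5, 5, 1), (7, 1, 1).
That gives 6 states.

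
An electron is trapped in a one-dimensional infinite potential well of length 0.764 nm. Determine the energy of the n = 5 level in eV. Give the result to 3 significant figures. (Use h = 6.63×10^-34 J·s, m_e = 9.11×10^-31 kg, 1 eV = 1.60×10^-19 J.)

E_5 = 16.1 eV

For an infinite well E_n = n²h²/(8m_eL²), so E_1 = h²/(8m_eL²) = (6.63×10^-34)²/(8·9.11×10^-31·(7.64×10^-10 m)²) = 1.033×10^-19 J.
Then E_5 = 5²·E_1 = 25·1.033×10^-19 J = 2.582×10^-18 J.
Converting, E_5 = 2.582×10^-18 J / (1.60×10^-19 J/eV) = 16.1 eV.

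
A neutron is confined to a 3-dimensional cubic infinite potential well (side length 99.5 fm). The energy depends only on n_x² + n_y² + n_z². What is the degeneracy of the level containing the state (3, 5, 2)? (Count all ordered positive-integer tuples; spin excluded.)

degeneracy = 9

The level has n_x² + n_y² + n_z² = 38. The ordered positive-integer solutions are (1, 1, 6), (1, 6, 1), (2, 3, 5), (2, 5, 3), (3, 2, 5), (3, 5, 2), (5, 2, 3), (5, 3, 2), (6, 1, 1).
That gives 9 states.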